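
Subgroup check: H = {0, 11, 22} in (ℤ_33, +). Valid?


Subgroup test for H = {0, 11, 22} in (ℤ_33, +):
(1) 0 ∈ H? Yes
(2) Closure: for all a,b ∈ H, (a+b) mod 33 ∈ H? Yes
(3) Inverses: for all a ∈ H, -a mod 33 ∈ H? Yes

Yes, H is a subgroup of ℤ_33


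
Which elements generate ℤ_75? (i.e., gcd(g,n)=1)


g generates ℤ_n iff gcd(g,n) = 1
Prime factors of 75: 3, 5
Generators are g ∈ {1,...,74} not divisible by any of these primes.
Generators: {1, 2, 4, 7, 8, 11, 13, 14, 16, 17, 19, 22, 23, 26, 28, 29, 31, 32, 34, 37, 38, 41, 43, 44, 46, 47, 49, 52, 53, 56, 58, 59, 61, 62, 64, 67, 68, 71, 73, 74}
Number of generators = φ(75) = 40

Generators of ℤ_75 = {1, 2, 4, 7, 8, 11, 13, 14, 16, 17, 19, 22, 23, 26, 28, 29, 31, 32, 34, 37, 38, 41, 43, 44, 46, 47, 49, 52, 53, 56, 58, 59, 61, 62, 64, 67, 68, 71, 73, 74}


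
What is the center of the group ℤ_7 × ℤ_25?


Z(G) = {g ∈ G | gx = xg for all x ∈ G}
Direct product of abelian groups is abelian, so Z(G) = G

Z(ℤ_7 × ℤ_25) = ℤ_7 × ℤ_25


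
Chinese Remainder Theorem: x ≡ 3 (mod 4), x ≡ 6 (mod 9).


m₁ = 4, m₂ = 9, gcd = 1, so CRT applies. M = m₁·m₂ = 36
Let M₁ = M/m₁ = 9, M₂ = M/m₂ = 4
Find y₁ ≡ M₁⁻¹ (mod m₁): 9⁻¹ ≡ 1 (mod 4)
Find y₂ ≡ M₂⁻¹ (mod m₂): 4⁻¹ ≡ 7 (mod 9)
x = a₁·M₁·y₁ + a₂·M₂·y₂ = 3·9·1 + 6·4·7 = 195
Reduce mod 36: x ≡ 15
Check: 15 mod 4 = 3 ✓, 15 mod 9 = 6 ✓

x ≡ 15 (mod 36)


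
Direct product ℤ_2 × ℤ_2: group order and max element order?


|ℤ_2 × ℤ_2| = 2 × 2 = 4
Max element order = lcm(2,2) = 2
Cyclic? No (gcd=2)

|ℤ_2×ℤ_2| = 4, max element order = 2


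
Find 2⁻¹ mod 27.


Use the extended Euclidean algorithm to write 1 = 2·s + 27·t; then s mod 27 is the inverse.
Euclidean algorithm:
  2 = 0·27 + 2
  27 = 13·2 + 1
  2 = 2·1 + 0
gcd(2,27) = 1
Back-substitution gives: 2·(-13) + 27·(1) = 1
So 2⁻¹ ≡ -13 ≡ 14 (mod 27)
Check: 2 × 14 = 28 ≡ 1 (mod 27) ✓

2⁻¹ ≡ 14 (mod 27)


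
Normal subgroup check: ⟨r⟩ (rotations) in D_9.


H = ⟨r⟩ (rotations) in D_9
The rotation subgroup ⟨r⟩ has index 2 in D_9, so it is normal

Yes, normal subgroup


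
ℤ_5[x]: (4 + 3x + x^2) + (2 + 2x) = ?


Add coefficients mod 5:
x^0: 4 + 2 = 1 (mod 5)
x^1: 3 + 2 = 0 (mod 5)
x^2: 1 + 0 = 1 (mod 5)
Result: 1 + x^2

f + g = 1 + x^2


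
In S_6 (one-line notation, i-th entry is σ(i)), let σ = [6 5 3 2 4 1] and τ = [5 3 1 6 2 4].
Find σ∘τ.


σ∘τ: apply τ first, then σ
1 →τ 5 →σ 4
2 →τ 3 →σ 3
3 →τ 1 →σ 6
4 →τ 6 →σ 1
5 →τ 2 →σ 5
6 →τ 4 →σ 2

σ∘τ = [4 3 6 1 5 2]


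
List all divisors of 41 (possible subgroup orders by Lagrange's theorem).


Lagrange's theorem: |H| divides |G|
|G| = 41
Divisors of 41: 1, 41

Possible subgroup orders: {1, 41}


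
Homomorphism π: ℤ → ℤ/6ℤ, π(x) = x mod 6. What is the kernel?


Kernel = preimage of identity
ker(π) = multiples of 6 = 6ℤ

ker(π) = 6ℤ


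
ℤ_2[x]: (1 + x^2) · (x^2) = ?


Expand and collect like terms; reduce coefficients mod 2:
x^0: 1·0 = 0 ≡ 0 (mod 2)
x^1: 1·0 + 0·0 = 0 ≡ 0 (mod 2)
x^2: 1·1 + 0·0 + 1·0 = 1 ≡ 1 (mod 2)
x^3: 0·1 + 1·0 = 0 ≡ 0 (mod 2)
x^4: 1·1 = 1 ≡ 1 (mod 2)
Result: x^2 + x^4

f · g = x^2 + x^4


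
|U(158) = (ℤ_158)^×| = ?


U(n) is the group of units mod n; |U(n)| = φ(n)
|U(158)| = φ(158) = 78

|U(158) = (ℤ_158)^×| = 78


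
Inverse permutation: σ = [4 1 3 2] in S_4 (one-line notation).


To find σ⁻¹, swap domain and range:
σ(1) = 4 → σ⁻¹(4) = 1
σ(2) = 1 → σ⁻¹(1) = 2
σ(3) = 3 → σ⁻¹(3) = 3
σ(4) = 2 → σ⁻¹(2) = 4

σ⁻¹ = [2 4 3 1]


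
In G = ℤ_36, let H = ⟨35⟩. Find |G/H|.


|⟨35⟩| = n / gcd(35, 36) = 36 / 1 = 36
H is normal (ℤ_36 is abelian).
|G/H| = |G| / |H| = 36 / 36 = 1

|G/H| = 1


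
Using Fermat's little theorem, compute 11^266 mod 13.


Fermat's little theorem: if p is prime and gcd(a,p)=1, then a^(p-1) ≡ 1 (mod p)
p = 13 is prime, gcd(11,13) = 1
Reduce exponent: 266 mod 12 = 2
So 11^266 ≡ 11^2 (mod 13)
11^2 mod 13 = 4

11^266 ≡ 4 (mod 13)


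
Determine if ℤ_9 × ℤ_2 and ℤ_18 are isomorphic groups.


Comparing ℤ_9 × ℤ_2 and ℤ_18:
gcd(9,2) = 1, so ℤ_9 × ℤ_2 ≅ ℤ_18 (CRT)

Yes, ℤ_9 × ℤ_2 ≅ ℤ_18


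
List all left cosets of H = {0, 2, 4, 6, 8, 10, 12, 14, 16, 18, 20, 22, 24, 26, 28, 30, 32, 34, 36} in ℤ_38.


H = {0, 2, 4, 6, 8, 10, 12, 14, 16, 18, 20, 22, 24, 26, 28, 30, 32, 34, 36}, |H| = 19
Number of cosets = |G|/|H| = 38/19 = 2
0 + H = {0, 2, 4, 6, 8, 10, 12, 14, 16, 18, 20, 22, 24, 26, 28, 30, 32, 34, 36}
1 + H = {1, 3, 5, 7, 9, 11, 13, 15, 17, 19, 21, 23, 25, 27, 29, 31, 33, 35, 37}

Cosets: 0+H={0,2,4,6,8,10,12,14,16,18,20,22,24,26,28,30,32,34,36}; 1+H={1,3,5,7,9,11,13,15,17,19,21,23,25,27,29,31,33,35,37}


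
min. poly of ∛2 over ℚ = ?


∛2 satisfies x³ - 2 = 0, irreducible over ℚ (no rational root; 2 is not a perfect cube)

Minimal polynomial: x³ - 2


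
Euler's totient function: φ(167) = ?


Factor n: 167 = 167
φ(n) = n · ∏(1 - 1/p) over distinct primes p | n
φ(167) = 167 · (1 - 1/167) = 166

φ(167) = 166


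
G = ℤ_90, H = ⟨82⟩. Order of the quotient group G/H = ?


|⟨82⟩| = n / gcd(82, 90) = 90 / 2 = 45
H is normal (ℤ_90 is abelian).
|G/H| = |G| / |H| = 90 / 45 = 2

|G/H| = 2


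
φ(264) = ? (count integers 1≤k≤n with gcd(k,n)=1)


Factor n: 264 = 2^3 × 3 × 11
φ(n) = n · ∏(1 - 1/p) over distinct primes p | n
φ(264) = 264 · (1 - 1/2) · (1 - 1/3) · (1 - 1/11) = 80

φ(264) = 80


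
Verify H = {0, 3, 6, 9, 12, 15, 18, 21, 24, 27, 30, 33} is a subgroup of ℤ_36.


Subgroup test for H = {0, 3, 6, 9, 12, 15, 18, 21, 24, 27, 30, 33} in (ℤ_36, +):
(1) 0 ∈ H? Yes
(2) Closure: for all a,b ∈ H, (a+b) mod 36 ∈ H? Yes
(3) Inverses: for all a ∈ H, -a mod 36 ∈ H? Yes

Yes, H is a subgroup of ℤ_36


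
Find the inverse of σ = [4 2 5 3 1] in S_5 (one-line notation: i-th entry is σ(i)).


To find σ⁻¹, swap domain and range:
σ(1) = 4 → σ⁻¹(4) = 1
σ(2) = 2 → σ⁻¹(2) = 2
σ(3) = 5 → σ⁻¹(5) = 3
σ(4) = 3 → σ⁻¹(3) = 4
σ(5) = 1 → σ⁻¹(1) = 5

σ⁻¹ = [5 2 4 1 3]


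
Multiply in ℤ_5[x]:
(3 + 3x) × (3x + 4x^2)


Expand and collect like terms; reduce coefficients mod 5:
x^0: 3·0 = 0 ≡ 0 (mod 5)
x^1: 3·3 + 3·0 = 9 ≡ 4 (mod 5)
x^2: 3·4 + 3·3 = 21 ≡ 1 (mod 5)
x^3: 3·4 = 12 ≡ 2 (mod 5)
Result: 4x + x^2 + 2x^3

f · g = 4x + x^2 + 2x^3


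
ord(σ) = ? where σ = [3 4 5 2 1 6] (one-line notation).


Cycle decomposition: (1 3 5) (2 4)
Cycle lengths: 3, 2
Order = lcm(3, 2) = 6

ord(σ) = 6


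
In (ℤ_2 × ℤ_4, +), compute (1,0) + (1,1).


Operation: componentwise addition mod (2, 4)
(1,0) + (1,1) = ((a₁+b₁) mod 2, (a₂+b₂) mod 4) with a = (1,0), b = (1,1)

(1,0) + (1,1) = (0,1)


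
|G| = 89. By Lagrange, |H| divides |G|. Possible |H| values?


Lagrange's theorem: |H| divides |G|
|G| = 89
Divisors of 89: 1, 89

Possible subgroup orders: {1, 89}


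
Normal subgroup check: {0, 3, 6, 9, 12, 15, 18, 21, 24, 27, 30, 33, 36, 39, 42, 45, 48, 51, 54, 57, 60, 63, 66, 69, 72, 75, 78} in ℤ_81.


H = {0, 3, 6, 9, 12, 15, 18, 21, 24, 27, 30, 33, 36, 39, 42, 45, 48, 51, 54, 57, 60, 63, 66, 69, 72, 75, 78} in ℤ_81
ℤ_81 is abelian; every subgroup of an abelian group is normal

Yes, normal subgroup


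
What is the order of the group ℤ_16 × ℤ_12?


|A × B| = |A| · |B|
|ℤ_16 × ℤ_12| = 16 × 12 = 192

|ℤ_16 × ℤ_12| = 192


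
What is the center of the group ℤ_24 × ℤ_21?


Z(G) = {g ∈ G | gx = xg for all x ∈ G}
Direct product of abelian groups is abelian, so Z(G) = G

Z(ℤ_24 × ℤ_21) = ℤ_24 × ℤ_21


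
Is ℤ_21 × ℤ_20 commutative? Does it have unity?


Direct product ring; commutative with unity (1,1); but (1,0)·(0,1) = (0,0) gives zero divisors, so not an integral domain
Commutative: Yes
Integral domain: No
Has unity: Yes

ℤ_21 × ℤ_20: Commutative=Yes, Unity=Yes


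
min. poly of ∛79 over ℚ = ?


∛79 satisfies x³ - 79 = 0, irreducible over ℚ (no rational root; 79 is not a perfect cube)

Minimal polynomial: x³ - 79


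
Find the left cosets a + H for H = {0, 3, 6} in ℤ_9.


H = {0, 3, 6}, |H| = 3
Number of cosets = |G|/|H| = 9/3 = 3
0 + H = {0, 3, 6}
1 + H = {1, 4, 7}
2 + H = {2, 5, 8}

Cosets: 0+H={0,3,6}; 1+H={1,4,7}; 2+H={2,5,8}


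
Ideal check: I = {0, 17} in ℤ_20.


Check ideal conditions for I = {0, 17} in ℤ_20:
(1) I is an additive subgroup? No
(2) For r ∈ ℤ_20 and a ∈ I: r·a ∈ I? No  [counterexample: r=2, a=17, r·a mod 20 = 14 ∉ I]

No, I is not an ideal of ℤ_20


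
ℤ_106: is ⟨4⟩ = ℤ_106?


g generates ℤ_n iff gcd(g, n) = 1
gcd(4, 106) = 2
Since gcd = 2 ≠ 1, ⟨4⟩ has order 53 < 106, so 4 is not a generator.

No, 4 does not generate ℤ_106


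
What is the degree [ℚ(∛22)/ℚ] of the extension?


∛22 has minimal polynomial x³ - 22 (irreducible over ℚ since 22 is not a perfect cube)

[ℚ(∛22)/ℚ] = 3


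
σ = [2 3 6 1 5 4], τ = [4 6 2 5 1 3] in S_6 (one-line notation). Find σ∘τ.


σ∘τ: apply τ first, then σ
1 →τ 4 →σ 1
2 →τ 6 →σ 4
3 →τ 2 →σ 3
4 →τ 5 →σ 5
5 →τ 1 →σ 2
6 →τ 3 →σ 6

σ∘τ = [1 4 3 5 2 6]


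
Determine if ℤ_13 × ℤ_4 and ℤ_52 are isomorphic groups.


Comparing ℤ_13 × ℤ_4 and ℤ_52:
gcd(13,4) = 1, so ℤ_13 × ℤ_4 ≅ ℤ_52 (CRT)

Yes, ℤ_13 × ℤ_4 ≅ ℤ_52


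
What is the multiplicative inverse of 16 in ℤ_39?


Use the extended Euclidean algorithm to write 1 = 16·s + 39·t; then s mod 39 is the inverse.
Euclidean algorithm:
  16 = 0·39 + 16
  39 = 2·16 + 7
  16 = 2·7 + 2
  7 = 3·2 + 1
  2 = 2·1 + 0
gcd(16,39) = 1
Back-substitution gives: 16·(-17) + 39·(7) = 1
So 16⁻¹ ≡ -17 ≡ 22 (mod 39)
Check: 16 × 22 = 352 ≡ 1 (mod 39) ✓

16⁻¹ ≡ 22 (mod 39)


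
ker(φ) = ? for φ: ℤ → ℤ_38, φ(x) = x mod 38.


Kernel = preimage of identity
ker(φ) = {x ∈ ℤ : x ≡ 0 (mod 38)} = 38ℤ = {0, ±38, ±76, ...}

ker(φ) = 38ℤ


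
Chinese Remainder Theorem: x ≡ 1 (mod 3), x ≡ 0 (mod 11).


m₁ = 3, m₂ = 11, gcd = 1, so CRT applies. M = m₁·m₂ = 33
Let M₁ = M/m₁ = 11, M₂ = M/m₂ = 3
Find y₁ ≡ M₁⁻¹ (mod m₁): 11⁻¹ ≡ 2 (mod 3)
Find y₂ ≡ M₂⁻¹ (mod m₂): 3⁻¹ ≡ 4 (mod 11)
x = a₁·M₁·y₁ + a₂·M₂·y₂ = 1·11·2 + 0·3·4 = 22
Reduce mod 33: x ≡ 22
Check: 22 mod 3 = 1 ✓, 22 mod 11 = 0 ✓

x ≡ 22 (mod 33)


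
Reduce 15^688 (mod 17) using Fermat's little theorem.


Fermat's little theorem: if p is prime and gcd(a,p)=1, then a^(p-1) ≡ 1 (mod p)
p = 17 is prime, gcd(15,17) = 1
Reduce exponent: 688 mod 16 = 0
So 15^688 ≡ 15^0 (mod 17)
15^0 = 1

15^688 ≡ 1 (mod 17)


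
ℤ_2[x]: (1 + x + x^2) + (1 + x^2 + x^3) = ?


Add coefficients mod 2:
x^0: 1 + 1 = 0 (mod 2)
x^1: 1 + 0 = 1 (mod 2)
x^2: 1 + 1 = 0 (mod 2)
x^3: 0 + 1 = 1 (mod 2)
Result: x + x^3

f + g = x + x^3


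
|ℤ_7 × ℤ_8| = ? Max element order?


|ℤ_7 × ℤ_8| = 7 × 8 = 56
Max element order = lcm(7,8) = 56
Cyclic? Yes (gcd=1)

|ℤ_7×ℤ_8| = 56, max element order = 56


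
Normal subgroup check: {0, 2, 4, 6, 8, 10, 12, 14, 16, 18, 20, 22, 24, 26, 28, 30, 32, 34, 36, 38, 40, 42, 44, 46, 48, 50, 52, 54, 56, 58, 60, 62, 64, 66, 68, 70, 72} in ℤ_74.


H = {0, 2, 4, 6, 8, 10, 12, 14, 16, 18, 20, 22, 24, 26, 28, 30, 32, 34, 36, 38, 40, 42, 44, 46, 48, 50, 52, 54, 56, 58, 60, 62, 64, 66, 68, 70, 72} in ℤ_74
ℤ_74 is abelian; every subgroup of an abelian group is normal

Yes, normal subgroup


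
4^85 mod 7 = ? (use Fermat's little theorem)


Fermat's little theorem: if p is prime and gcd(a,p)=1, then a^(p-1) ≡ 1 (mod p)
p = 7 is prime, gcd(4,7) = 1
Reduce exponent: 85 mod 6 = 1
So 4^85 ≡ 4^1 (mod 7)
4^1 mod 7 = 4

4^85 ≡ 4 (mod 7)


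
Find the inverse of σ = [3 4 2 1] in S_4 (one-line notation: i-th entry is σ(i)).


To find σ⁻¹, swap domain and range:
σ(1) = 3 → σ⁻¹(3) = 1
σ(2) = 4 → σ⁻¹(4) = 2
σ(3) = 2 → σ⁻¹(2) = 3
σ(4) = 1 → σ⁻¹(1) = 4

σ⁻¹ = [4 3 1 2]


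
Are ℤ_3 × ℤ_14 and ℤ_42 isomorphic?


Comparing ℤ_3 × ℤ_14 and ℤ_42:
gcd(3,14) = 1, so ℤ_3 × ℤ_14 ≅ ℤ_42 (CRT)

Yes, ℤ_3 × ℤ_14 ≅ ℤ_42


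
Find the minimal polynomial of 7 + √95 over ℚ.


Let α = 7 + √95. Then α - 7 = √95, so (α - 7)² = 95, giving α² - 14α - 46 = 0. Degree 2 and α ∉ ℚ, so this is the minimal polynomial.

Minimal polynomial: x² - 14x - 46


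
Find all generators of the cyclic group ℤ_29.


g generates ℤ_n iff gcd(g,n) = 1
Prime factors of 29: 29
Generators are g ∈ {1,...,28} not divisible by any of these primes.
Generators: {1, 2, 3, 4, 5, 6, 7, 8, 9, 10, 11, 12, 13, 14, 15, 16, 17, 18, 19, 20, 21, 22, 23, 24, 25, 26, 27, 28}
Number of generators = φ(29) = 28

Generators of ℤ_29 = {1, 2, 3, 4, 5, 6, 7, 8, 9, 10, 11, 12, 13, 14, 15, 16, 17, 18, 19, 20, 21, 22, 23, 24, 25, 26, 27, 28}


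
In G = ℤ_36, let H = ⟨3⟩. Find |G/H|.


|⟨3⟩| = n / gcd(3, 36) = 36 / 3 = 12
H is normal (ℤ_36 is abelian).
|G/H| = |G| / |H| = 36 / 12 = 3

|G/H| = 3


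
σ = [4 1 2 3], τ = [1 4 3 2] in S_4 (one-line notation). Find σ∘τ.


σ∘τ: apply τ first, then σ
1 →τ 1 →σ 4
2 →τ 4 →σ 3
3 →τ 3 →σ 2
4 →τ 2 →σ 1

σ∘τ = [4 3 2 1]


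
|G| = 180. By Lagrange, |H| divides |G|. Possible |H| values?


Lagrange's theorem: |H| divides |G|
|G| = 180
Divisors of 180: 1, 2, 3, 4, 5, 6, 9, 10, 12, 15, 18, 20, 30, 36, 45, 60, 90, 180

Possible subgroup orders: {1, 2, 3, 4, 5, 6, 9, 10, 12, 15, 18, 20, 30, 36, 45, 60, 90, 180}


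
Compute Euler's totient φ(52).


Factor n: 52 = 2^2 × 13
φ(n) = n · ∏(1 - 1/p) over distinct primes p | n
φ(52) = 52 · (1 - 1/2) · (1 - 1/13) = 24

φ(52) = 24


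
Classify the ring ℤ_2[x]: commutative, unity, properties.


ℤ_2 is a field (n prime), so ℤ_2[x] is a commutative integral domain with unity
Commutative: Yes
Integral domain: Yes
Has unity: Yes

ℤ_2[x]: Commutative=Yes, Unity=Yes


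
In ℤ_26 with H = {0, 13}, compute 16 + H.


16 + H = {16 + h (mod 26) : h ∈ H}
16+0=16, 16+13=3
16 + H = {3, 16} = 3 + H

16 + H = {3, 16}


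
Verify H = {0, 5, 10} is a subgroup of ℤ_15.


Subgroup test for H = {0, 5, 10} in (ℤ_15, +):
(1) 0 ∈ H? Yes
(2) Closure: for all a,b ∈ H, (a+b) mod 15 ∈ H? Yes
(3) Inverses: for all a ∈ H, -a mod 15 ∈ H? Yes

Yes, H is a subgroup of ℤ_15


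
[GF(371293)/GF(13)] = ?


GF(371293) = GF(13^5), so the extension degree is 5

[GF(371293)/GF(13)] = 5


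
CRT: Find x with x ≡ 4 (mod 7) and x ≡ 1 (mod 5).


m₁ = 7, m₂ = 5, gcd = 1, so CRT applies. M = m₁·m₂ = 35
Let M₁ = M/m₁ = 5, M₂ = M/m₂ = 7
Find y₁ ≡ M₁⁻¹ (mod m₁): 5⁻¹ ≡ 3 (mod 7)
Find y₂ ≡ M₂⁻¹ (mod m₂): 7⁻¹ ≡ 3 (mod 5)
x = a₁·M₁·y₁ + a₂·M₂·y₂ = 4·5·3 + 1·7·3 = 81
Reduce mod 35: x ≡ 11
Check: 11 mod 7 = 4 ✓, 11 mod 5 = 1 ✓

x ≡ 11 (mod 35)


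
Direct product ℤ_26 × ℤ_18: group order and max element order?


|ℤ_26 × ℤ_18| = 26 × 18 = 468
Max element order = lcm(26,18) = 234
Cyclic? No (gcd=2)

|ℤ_26×ℤ_18| = 468, max element order = 234


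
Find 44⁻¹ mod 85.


Use the extended Euclidean algorithm to write 1 = 44·s + 85·t; then s mod 85 is the inverse.
Euclidean algorithm:
  44 = 0·85 + 44
  85 = 1·44 + 41
  44 = 1·41 + 3
  41 = 13·3 + 2
  3 = 1·2 + 1
  2 = 2·1 + 0
gcd(44,85) = 1
Back-substitution gives: 44·(29) + 85·(-15) = 1
So 44⁻¹ ≡ 29 ≡ 29 (mod 85)
Check: 44 × 29 = 1276 ≡ 1 (mod 85) ✓

44⁻¹ ≡ 29 (mod 85)


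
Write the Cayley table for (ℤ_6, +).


Elements: {0, 1, 2, 3, 4, 5}
Operation: addition mod 6
Entry (a, b) = (a + b) mod 6

Cayley table:
  | 0 | 1 | 2 | 3 | 4 | 5
0 | 0 | 1 | 2 | 3 | 4 | 5
1 | 1 | 2 | 3 | 4 | 5 | 0
2 | 2 | 3 | 4 | 5 | 0 | 1
3 | 3 | 4 | 5 | 0 | 1 | 2
4 | 4 | 5 | 0 | 1 | 2 | 3
5 | 5 | 0 | 1 | 2 | 3 | 4


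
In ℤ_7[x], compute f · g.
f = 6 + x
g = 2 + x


Expand and collect like terms; reduce coefficients mod 7:
x^0: 6·2 = 12 ≡ 5 (mod 7)
x^1: 6·1 + 1·2 = 8 ≡ 1 (mod 7)
x^2: 1·1 = 1 ≡ 1 (mod 7)
Result: 5 + x + x^2

f · g = 5 + x + x^2


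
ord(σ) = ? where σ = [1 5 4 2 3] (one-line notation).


Cycle decomposition: (2 5 3 4)
Cycle lengths: 4
Order = lcm(4) = 4

ord(σ) = 4


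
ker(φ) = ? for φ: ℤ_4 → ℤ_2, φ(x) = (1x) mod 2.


Kernel = preimage of identity
ker(φ) = {x ∈ ℤ_4 : 1x ≡ 0 (mod 2)}. Since 2 | 4, φ is well-defined. The kernel is the cyclic subgroup ⟨2⟩ of ℤ_4 (order 2), i.e. {0, 2}

ker(φ) = {0, 2}


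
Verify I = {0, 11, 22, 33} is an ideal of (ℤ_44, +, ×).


Check ideal conditions for I = {0, 11, 22, 33} in ℤ_44:
(1) I is an additive subgroup? Yes
(2) For r ∈ ℤ_44 and a ∈ I: r·a ∈ I? Yes

Yes, I is an ideal of ℤ_44


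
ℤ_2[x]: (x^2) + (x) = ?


Add coefficients mod 2:
x^0: 0 + 0 = 0 (mod 2)
x^1: 0 + 1 = 1 (mod 2)
x^2: 1 + 0 = 1 (mod 2)
Result: x + x^2

f + g = x + x^2


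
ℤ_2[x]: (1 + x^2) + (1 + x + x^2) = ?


Add coefficients mod 2:
x^0: 1 + 1 = 0 (mod 2)
x^1: 0 + 1 = 1 (mod 2)
x^2: 1 + 1 = 0 (mod 2)
Result: x

f + g = x


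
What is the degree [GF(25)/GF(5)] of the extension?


GF(25) = GF(5^2), so the extension degree is 2

[GF(25)/GF(5)] = 2


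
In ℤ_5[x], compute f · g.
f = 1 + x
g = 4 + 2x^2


Expand and collect like terms; reduce coefficients mod 5:
x^0: 1·4 = 4 ≡ 4 (mod 5)
x^1: 1·0 + 1·4 = 4 ≡ 4 (mod 5)
x^2: 1·2 + 1·0 = 2 ≡ 2 (mod 5)
x^3: 1·2 = 2 ≡ 2 (mod 5)
Result: 4 + 4x + 2x^2 + 2x^3

f · g = 4 + 4x + 2x^2 + 2x^3


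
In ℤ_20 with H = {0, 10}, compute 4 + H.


4 + H = {4 + h (mod 20) : h ∈ H}
4+0=4, 4+10=14

4 + H = {4, 14}


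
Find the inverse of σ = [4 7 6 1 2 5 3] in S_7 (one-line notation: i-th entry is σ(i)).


To find σ⁻¹, swap domain and range:
σ(1) = 4 → σ⁻¹(4) = 1
σ(2) = 7 → σ⁻¹(7) = 2
σ(3) = 6 → σ⁻¹(6) = 3
σ(4) = 1 → σ⁻¹(1) = 4
σ(5) = 2 → σ⁻¹(2) = 5
σ(6) = 5 → σ⁻¹(5) = 6
σ(7) = 3 → σ⁻¹(3) = 7

σ⁻¹ = [4 5 7 1 6 3 2]


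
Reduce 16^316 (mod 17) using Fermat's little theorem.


Fermat's little theorem: if p is prime and gcd(a,p)=1, then a^(p-1) ≡ 1 (mod p)
p = 17 is prime, gcd(16,17) = 1
Reduce exponent: 316 mod 16 = 12
So 16^316 ≡ 16^12 (mod 17)
16^12 mod 17 = 1

16^316 ≡ 1 (mod 17)


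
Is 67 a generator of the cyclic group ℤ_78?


g generates ℤ_n iff gcd(g, n) = 1
gcd(67, 78) = 1
Since gcd = 1, 67 is a generator.

Yes, 67 generates ℤ_78


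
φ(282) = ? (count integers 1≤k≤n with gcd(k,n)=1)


Factor n: 282 = 2 × 3 × 47
φ(n) = n · ∏(1 - 1/p) over distinct primes p | n
φ(282) = 282 · (1 - 1/2) · (1 - 1/3) · (1 - 1/47) = 92

φ(282) = 92


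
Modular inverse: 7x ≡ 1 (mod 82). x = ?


Use the extended Euclidean algorithm to write 1 = 7·s + 82·t; then s mod 82 is the inverse.
Euclidean algorithm:
  7 = 0·82 + 7
  82 = 11·7 + 5
  7 = 1·5 + 2
  5 = 2·2 + 1
  2 = 2·1 + 0
gcd(7,82) = 1
Back-substitution gives: 7·(-35) + 82·(3) = 1
So 7⁻¹ ≡ -35 ≡ 47 (mod 82)
Check: 7 × 47 = 329 ≡ 1 (mod 82) ✓

7⁻¹ ≡ 47 (mod 82)


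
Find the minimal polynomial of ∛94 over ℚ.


∛94 satisfies x³ - 94 = 0, irreducible over ℚ (no rational root; 94 is not a perfect cube)

Minimal polynomial: x³ - 94


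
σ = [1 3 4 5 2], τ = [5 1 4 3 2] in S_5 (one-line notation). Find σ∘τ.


σ∘τ: apply τ first, then σ
1 →τ 5 →σ 2
2 →τ 1 →σ 1
3 →τ 4 →σ 5
4 →τ 3 →σ 4
5 →τ 2 →σ 3

σ∘τ = [2 1 5 4 3]


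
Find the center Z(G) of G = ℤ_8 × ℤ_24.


Z(G) = {g ∈ G | gx = xg for all x ∈ G}
Direct product of abelian groups is abelian, so Z(G) = G

Z(ℤ_8 × ℤ_24) = ℤ_8 × ℤ_24


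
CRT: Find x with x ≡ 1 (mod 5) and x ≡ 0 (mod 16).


m₁ = 5, m₂ = 16, gcd = 1, so CRT applies. M = m₁·m₂ = 80
Let M₁ = M/m₁ = 16, M₂ = M/m₂ = 5
Find y₁ ≡ M₁⁻¹ (mod m₁): 16⁻¹ ≡ 1 (mod 5)
Find y₂ ≡ M₂⁻¹ (mod m₂): 5⁻¹ ≡ 13 (mod 16)
x = a₁·M₁·y₁ + a₂·M₂·y₂ = 1·16·1 + 0·5·13 = 16
Reduce mod 80: x ≡ 16
Check: 16 mod 5 = 1 ✓, 16 mod 16 = 0 ✓

x ≡ 16 (mod 80)


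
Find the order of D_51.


|D_n| = 2n (n rotations and n reflections)
|D_51| = 2×51 = 102

|D_51| = 102


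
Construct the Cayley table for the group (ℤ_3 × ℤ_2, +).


Elements: {(0,0), (0,1), (1,0), (1,1), (2,0), (2,1)}
Operation: componentwise addition mod (3, 2)
Entry (a, b) = ((a₁+b₁) mod 3, (a₂+b₂) mod 2)

Cayley table:
      | (0,0) | (0,1) | (1,0) | (1,1) | (2,0) | (2,1)
(0,0) | (0,0) | (0,1) | (1,0) | (1,1) | (2,0) | (2,1)
(0,1) | (0,1) | (0,0) | (1,1) | (1,0) | (2,1) | (2,0)
(1,0) | (1,0) | (1,1) | (2,0) | (2,1) | (0,0) | (0,1)
(1,1) | (1,1) | (1,0) | (2,1) | (2,0) | (0,1) | (0,0)
(2,0) | (2,0) | (2,1) | (0,0) | (0,1) | (1,0) | (1,1)
(2,1) | (2,1) | (2,0) | (0,1) | (0,0) | (1,1) | (1,0)


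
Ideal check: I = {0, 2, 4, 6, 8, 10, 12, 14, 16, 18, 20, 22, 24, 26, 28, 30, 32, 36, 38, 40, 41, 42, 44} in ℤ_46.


Check ideal conditions for I = {0, 2, 4, 6, 8, 10, 12, 14, 16, 18, 20, 22, 24, 26, 28, 30, 32, 36, 38, 40, 41, 42, 44} in ℤ_46:
(1) I is an additive subgroup? No
(2) For r ∈ ℤ_46 and a ∈ I: r·a ∈ I? No  [counterexample: r=2, a=40, r·a mod 46 = 34 ∉ I]

No, I is not an ideal of ℤ_46


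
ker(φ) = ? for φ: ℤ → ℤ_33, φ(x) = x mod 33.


Kernel = preimage of identity
ker(φ) = {x ∈ ℤ : x ≡ 0 (mod 33)} = 33ℤ = {0, ±33, ±66, ...}

ker(φ) = 33ℤ


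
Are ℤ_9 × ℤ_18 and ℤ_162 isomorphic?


Comparing ℤ_9 × ℤ_18 and ℤ_162:
gcd(9,18) = 9 ≠ 1. Max element order in ℤ_9×ℤ_18 is lcm(9,18) = 18 < 162, so it has no element of order 162

No, ℤ_9 × ℤ_18 ≇ ℤ_162


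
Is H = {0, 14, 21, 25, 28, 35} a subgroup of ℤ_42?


Subgroup test for H = {0, 14, 21, 25, 28, 35} in (ℤ_42, +):
(1) 0 ∈ H? Yes
(2) Closure: for all a,b ∈ H, (a+b) mod 42 ∈ H? No  [counterexample: 14 + 25 = 39 ∉ H]
(3) Inverses: for all a ∈ H, -a mod 42 ∈ H? No

No, H is not a subgroup of ℤ_42


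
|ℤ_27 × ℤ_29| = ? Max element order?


|ℤ_27 × ℤ_29| = 27 × 29 = 783
Max element order = lcm(27,29) = 783
Cyclic? Yes (gcd=1)

|ℤ_27×ℤ_29| = 783, max element order = 783


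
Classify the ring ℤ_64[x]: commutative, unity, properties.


ℤ_64 has zero divisors (2·32 ≡ 0), and these lift to constant zero divisors in ℤ_64[x]; so not an integral domain
Commutative: Yes
Integral domain: No
Has unity: Yes

ℤ_64[x]: Commutative=Yes, Unity=Yes


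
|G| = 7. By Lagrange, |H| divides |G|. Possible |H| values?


Lagrange's theorem: |H| divides |G|
|G| = 7
Divisors of 7: 1, 7

Possible subgroup orders: {1, 7}


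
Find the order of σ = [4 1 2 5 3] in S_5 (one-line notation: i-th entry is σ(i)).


Cycle decomposition: (1 4 5 3 2)
Cycle lengths: 5
Order = lcm(5) = 5

ord(σ) = 5


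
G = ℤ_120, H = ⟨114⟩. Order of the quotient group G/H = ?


|⟨114⟩| = n / gcd(114, 120) = 120 / 6 = 20
H is normal (ℤ_120 is abelian).
|G/H| = |G| / |H| = 120 / 20 = 6

|G/H| = 6


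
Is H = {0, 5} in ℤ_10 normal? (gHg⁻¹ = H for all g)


H = {0, 5} in ℤ_10
ℤ_10 is abelian; every subgroup of an abelian group is normal

Yes, normal subgroup


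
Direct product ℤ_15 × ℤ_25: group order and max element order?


|ℤ_15 × ℤ_25| = 15 × 25 = 375
Max element order = lcm(15,25) = 75
Cyclic? No (gcd=5)

|ℤ_15×ℤ_25| = 375, max element order = 75


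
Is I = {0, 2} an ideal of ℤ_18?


Check ideal conditions for I = {0, 2} in ℤ_18:
(1) I is an additive subgroup? No
(2) For r ∈ ℤ_18 and a ∈ I: r·a ∈ I? No  [counterexample: r=2, a=2, r·a mod 18 = 4 ∉ I]

No, I is not an ideal of ℤ_18


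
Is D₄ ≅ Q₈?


Comparing D₄ and Q₈:
D₄ has 5 elements of order 2; Q₈ has only 1

No, D₄ ≇ Q₈


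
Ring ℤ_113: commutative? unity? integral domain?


ℤ_113 is a commutative ring with unity 1; 113 is prime, so ℤ_113 is a field (hence an integral domain)
Commutative: Yes
Integral domain: Yes
Has unity: Yes

ℤ_113: Commutative=Yes, Unity=Yes


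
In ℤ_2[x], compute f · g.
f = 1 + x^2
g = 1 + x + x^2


Expand and collect like terms; reduce coefficients mod 2:
x^0: 1·1 = 1 ≡ 1 (mod 2)
x^1: 1·1 + 0·1 = 1 ≡ 1 (mod 2)
x^2: 1·1 + 0·1 + 1·1 = 2 ≡ 0 (mod 2)
x^3: 0·1 + 1·1 = 1 ≡ 1 (mod 2)
x^4: 1·1 = 1 ≡ 1 (mod 2)
Result: 1 + x + x^3 + x^4

f · g = 1 + x + x^3 + x^4


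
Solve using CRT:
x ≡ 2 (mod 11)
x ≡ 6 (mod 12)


m₁ = 11, m₂ = 12, gcd = 1, so CRT applies. M = m₁·m₂ = 132
Let M₁ = M/m₁ = 12, M₂ = M/m₂ = 11
Find y₁ ≡ M₁⁻¹ (mod m₁): 12⁻¹ ≡ 1 (mod 11)
Find y₂ ≡ M₂⁻¹ (mod m₂): 11⁻¹ ≡ 11 (mod 12)
x = a₁·M₁·y₁ + a₂·M₂·y₂ = 2·12·1 + 6·11·11 = 750
Reduce mod 132: x ≡ 90
Check: 90 mod 11 = 2 ✓, 90 mod 12 = 6 ✓

x ≡ 90 (mod 132)


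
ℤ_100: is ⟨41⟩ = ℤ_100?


g generates ℤ_n iff gcd(g, n) = 1
gcd(41, 100) = 1
Since gcd = 1, 41 is a generator.

Yes, 41 generates ℤ_100


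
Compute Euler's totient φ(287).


Factor n: 287 = 7 × 41
φ(n) = n · ∏(1 - 1/p) over distinct primes p | n
φ(287) = 287 · (1 - 1/7) · (1 - 1/41) = 240

φ(287) = 240


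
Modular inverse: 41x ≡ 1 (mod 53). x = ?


Use the extended Euclidean algorithm to write 1 = 41·s + 53·t; then s mod 53 is the inverse.
Euclidean algorithm:
  41 = 0·53 + 41
  53 = 1·41 + 12
  41 = 3·12 + 5
  12 = 2·5 + 2
  5 = 2·2 + 1
  2 = 2·1 + 0
gcd(41,53) = 1
Back-substitution gives: 41·(22) + 53·(-17) = 1
So 41⁻¹ ≡ 22 ≡ 22 (mod 53)
Check: 41 × 22 = 902 ≡ 1 (mod 53) ✓

41⁻¹ ≡ 22 (mod 53)


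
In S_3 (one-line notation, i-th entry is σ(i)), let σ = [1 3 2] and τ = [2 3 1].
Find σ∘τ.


σ∘τ: apply τ first, then σ
1 →τ 2 →σ 3
2 →τ 3 →σ 2
3 →τ 1 →σ 1

σ∘τ = [3 2 1]


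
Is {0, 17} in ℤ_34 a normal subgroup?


H = {0, 17} in ℤ_34
ℤ_34 is abelian; every subgroup of an abelian group is normal

Yes, normal subgroup


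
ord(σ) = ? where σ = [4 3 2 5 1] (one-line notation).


Cycle decomposition: (1 4 5) (2 3)
Cycle lengths: 3, 2
Order = lcm(3, 2) = 6

ord(σ) = 6


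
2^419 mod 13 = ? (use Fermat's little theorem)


Fermat's little theorem: if p is prime and gcd(a,p)=1, then a^(p-1) ≡ 1 (mod p)
p = 13 is prime, gcd(2,13) = 1
Reduce exponent: 419 mod 12 = 11
So 2^419 ≡ 2^11 (mod 13)
2^11 mod 13 = 7

2^419 ≡ 7 (mod 13)


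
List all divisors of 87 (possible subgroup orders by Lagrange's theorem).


Lagrange's theorem: |H| divides |G|
|G| = 87
Divisors of 87: 1, 3, 29, 87

Possible subgroup orders: {1, 3, 29, 87}


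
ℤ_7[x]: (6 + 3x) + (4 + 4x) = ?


Add coefficients mod 7:
x^0: 6 + 4 = 3 (mod 7)
x^1: 3 + 4 = 0 (mod 7)
Result: 3

f + g = 3


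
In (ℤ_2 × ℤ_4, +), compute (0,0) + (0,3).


Operation: componentwise addition mod (2, 4)
(0,0) + (0,3) = ((a₁+b₁) mod 2, (a₂+b₂) mod 4) with a = (0,0), b = (0,3)

(0,0) + (0,3) = (0,3)


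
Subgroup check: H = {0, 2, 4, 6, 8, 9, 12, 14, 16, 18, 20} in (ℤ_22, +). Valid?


Subgroup test for H = {0, 2, 4, 6, 8, 9, 12, 14, 16, 18, 20} in (ℤ_22, +):
(1) 0 ∈ H? Yes
(2) Closure: for all a,b ∈ H, (a+b) mod 22 ∈ H? No  [counterexample: 2 + 8 = 10 ∉ H]
(3) Inverses: for all a ∈ H, -a mod 22 ∈ H? No

No, H is not a subgroup of ℤ_22


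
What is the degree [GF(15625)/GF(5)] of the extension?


GF(15625) = GF(5^6), so the extension degree is 6

[GF(15625)/GF(5)] = 6


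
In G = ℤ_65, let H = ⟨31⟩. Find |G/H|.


|⟨31⟩| = n / gcd(31, 65) = 65 / 1 = 65
H is normal (ℤ_65 is abelian).
|G/H| = |G| / |H| = 65 / 65 = 1

|G/H| = 1


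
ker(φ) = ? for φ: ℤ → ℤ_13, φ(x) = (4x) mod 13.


Kernel = preimage of identity
ker(φ) = {x ∈ ℤ : 4x ≡ 0 (mod 13)}. gcd(4,13) = 1, so 4x ≡ 0 (mod 13) ⟺ x ≡ 0 (mod 13/1 = 13). Hence ker(φ) = 13ℤ

ker(φ) = 13ℤ


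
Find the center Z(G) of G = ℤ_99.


Z(G) = {g ∈ G | gx = xg for all x ∈ G}
ℤ_99 is abelian, so Z(G) = G

Z(ℤ_99) = ℤ_99


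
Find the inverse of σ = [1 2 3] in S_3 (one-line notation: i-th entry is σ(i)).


To find σ⁻¹, swap domain and range:
σ(1) = 1 → σ⁻¹(1) = 1
σ(2) = 2 → σ⁻¹(2) = 2
σ(3) = 3 → σ⁻¹(3) = 3

σ⁻¹ = [1 2 3]


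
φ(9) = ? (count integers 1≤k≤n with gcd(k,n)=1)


φ(n) = count of k ∈ {1,...,n} with gcd(k,n)=1
Coprimes to 9: {1, 2, 4, 5, 7, 8}
Count: 6

φ(9) = 6


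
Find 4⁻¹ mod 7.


Use the extended Euclidean algorithm to write 1 = 4·s + 7·t; then s mod 7 is the inverse.
Euclidean algorithm:
  4 = 0·7 + 4
  7 = 1·4 + 3
  4 = 1·3 + 1
  3 = 3·1 + 0
gcd(4,7) = 1
Back-substitution gives: 4·(2) + 7·(-1) = 1
So 4⁻¹ ≡ 2 ≡ 2 (mod 7)
Check: 4 × 2 = 8 ≡ 1 (mod 7) ✓

4⁻¹ ≡ 2 (mod 7)


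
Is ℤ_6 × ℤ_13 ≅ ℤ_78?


Comparing ℤ_6 × ℤ_13 and ℤ_78:
gcd(6,13) = 1, so ℤ_6 × ℤ_13 ≅ ℤ_78 (CRT)

Yes, ℤ_6 × ℤ_13 ≅ ℤ_78


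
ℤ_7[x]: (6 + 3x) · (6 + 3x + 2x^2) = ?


Expand and collect like terms; reduce coefficients mod 7:
x^0: 6·6 = 36 ≡ 1 (mod 7)
x^1: 6·3 + 3·6 = 36 ≡ 1 (mod 7)
x^2: 6·2 + 3·3 = 21 ≡ 0 (mod 7)
x^3: 3·2 = 6 ≡ 6 (mod 7)
Result: 1 + x + 6x^3

f · g = 1 + x + 6x^3


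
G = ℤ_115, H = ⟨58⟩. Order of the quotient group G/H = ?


|⟨58⟩| = n / gcd(58, 115) = 115 / 1 = 115
H is normal (ℤ_115 is abelian).
|G/H| = |G| / |H| = 115 / 115 = 1

|G/H| = 1


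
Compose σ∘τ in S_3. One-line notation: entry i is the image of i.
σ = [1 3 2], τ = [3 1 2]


σ∘τ: apply τ first, then σ
1 →τ 3 →σ 2
2 →τ 1 →σ 1
3 →τ 2 →σ 3

σ∘τ = [2 1 3]


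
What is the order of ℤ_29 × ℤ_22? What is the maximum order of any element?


|ℤ_29 × ℤ_22| = 29 × 22 = 638
Max element order = lcm(29,22) = 638
Cyclic? Yes (gcd=1)

|ℤ_29×ℤ_22| = 638, max element order = 638


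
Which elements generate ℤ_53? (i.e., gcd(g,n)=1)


g generates ℤ_n iff gcd(g,n) = 1
Prime factors of 53: 53
Generators are g ∈ {1,...,52} not divisible by any of these primes.
Generators: {1, 2, 3, 4, 5, 6, 7, 8, 9, 10, 11, 12, 13, 14, 15, 16, 17, 18, 19, 20, 21, 22, 23, 24, 25, 26, 27, 28, 29, 30, 31, 32, 33, 34, 35, 36, 37, 38, 39, 40, 41, 42, 43, 44, 45, 46, 47, 48, 49, 50, 51, 52}
Number of generators = φ(53) = 52

Generators of ℤ_53 = {1, 2, 3, 4, 5, 6, 7, 8, 9, 10, 11, 12, 13, 14, 15, 16, 17, 18, 19, 20, 21, 22, 23, 24, 25, 26, 27, 28, 29, 30, 31, 32, 33, 34, 35, 36, 37, 38, 39, 40, 41, 42, 43, 44, 45, 46, 47, 48, 49, 50, 51, 52}


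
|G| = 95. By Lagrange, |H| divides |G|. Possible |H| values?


Lagrange's theorem: |H| divides |G|
|G| = 95
Divisors of 95: 1, 5, 19, 95

Possible subgroup orders: {1, 5, 19, 95}


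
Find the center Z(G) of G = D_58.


Z(G) = {g ∈ G | gx = xg for all x ∈ G}
For even n, Z(D_n) = {e, r^(n/2)}: the 180° rotation r^29 commutes with every reflection and rotation

Z(D_58) = {e, r^29}


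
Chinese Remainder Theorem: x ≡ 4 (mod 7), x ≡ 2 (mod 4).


m₁ = 7, m₂ = 4, gcd = 1, so CRT applies. M = m₁·m₂ = 28
Let M₁ = M/m₁ = 4, M₂ = M/m₂ = 7
Find y₁ ≡ M₁⁻¹ (mod m₁): 4⁻¹ ≡ 2 (mod 7)
Find y₂ ≡ M₂⁻¹ (mod m₂): 7⁻¹ ≡ 3 (mod 4)
x = a₁·M₁·y₁ + a₂·M₂·y₂ = 4·4·2 + 2·7·3 = 74
Reduce mod 28: x ≡ 18
Check: 18 mod 7 = 4 ✓, 18 mod 4 = 2 ✓

x ≡ 18 (mod 28)


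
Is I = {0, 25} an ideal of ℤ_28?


Check ideal conditions for I = {0, 25} in ℤ_28:
(1) I is an additive subgroup? No
(2) For r ∈ ℤ_28 and a ∈ I: r·a ∈ I? No  [counterexample: r=2, a=25, r·a mod 28 = 22 ∉ I]

No, I is not an ideal of ℤ_28


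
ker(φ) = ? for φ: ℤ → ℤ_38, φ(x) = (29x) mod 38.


Kernel = preimage of identity
ker(φ) = {x ∈ ℤ : 29x ≡ 0 (mod 38)}. gcd(29,38) = 1, so 29x ≡ 0 (mod 38) ⟺ x ≡ 0 (mod 38/1 = 38). Hence ker(φ) = 38ℤ

ker(φ) = 38ℤ


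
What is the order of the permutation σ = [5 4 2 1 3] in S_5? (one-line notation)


Cycle decomposition: (1 5 3 2 4)
Cycle lengths: 5
Order = lcm(5) = 5

ord(σ) = 5


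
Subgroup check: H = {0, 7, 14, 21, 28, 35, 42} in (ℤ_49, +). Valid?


Subgroup test for H = {0, 7, 14, 21, 28, 35, 42} in (ℤ_49, +):
(1) 0 ∈ H? Yes
(2) Closure: for all a,b ∈ H, (a+b) mod 49 ∈ H? Yes
(3) Inverses: for all a ∈ H, -a mod 49 ∈ H? Yes

Yes, H is a subgroup of ℤ_49


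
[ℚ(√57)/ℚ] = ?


√57 has minimal polynomial x² - 57 (irreducible over ℚ since 57 is squarefree)

[ℚ(√57)/ℚ] = 2


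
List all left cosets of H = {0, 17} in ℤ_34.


H = {0, 17}, |H| = 2
Number of cosets = |G|/|H| = 34/2 = 17
0 + H = {0, 17}
1 + H = {1, 18}
2 + H = {2, 19}
3 + H = {3, 20}
4 + H = {4, 21}
5 + H = {5, 22}
6 + H = {6, 23}
7 + H = {7, 24}
8 + H = {8, 25}
9 + H = {9, 26}
10 + H = {10, 27}
11 + H = {11, 28}
12 + H = {12, 29}
13 + H = {13, 30}
14 + H = {14, 31}
15 + H = {15, 32}
16 + H = {16, 33}

Cosets: 0+H={0,17}; 1+H={1,18}; 2+H={2,19}; 3+H={3,20}; 4+H={4,21}; 5+H={5,22}; 6+H={6,23}; 7+H={7,24}; 8+H={8,25}; 9+H={9,26}; 10+H={10,27}; 11+H={11,28}; 12+H={12,29}; 13+H={13,30}; 14+H={14,31}; 15+H={15,32}; 16+H={16,33}


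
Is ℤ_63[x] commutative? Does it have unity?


ℤ_63 has zero divisors (3·21 ≡ 0), and these lift to constant zero divisors in ℤ_63[x]; so not an integral domain
Commutative: Yes
Integral domain: No
Has unity: Yes

ℤ_63[x]: Commutative=Yes, Unity=Yes


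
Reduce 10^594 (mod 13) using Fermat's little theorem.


Fermat's little theorem: if p is prime and gcd(a,p)=1, then a^(p-1) ≡ 1 (mod p)
p = 13 is prime, gcd(10,13) = 1
Reduce exponent: 594 mod 12 = 6
So 10^594 ≡ 10^6 (mod 13)
10^6 mod 13 = 1

10^594 ≡ 1 (mod 13)


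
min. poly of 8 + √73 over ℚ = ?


Let α = 8 + √73. Then α - 8 = √73, so (α - 8)² = 73, giving α² - 16α - 9 = 0. Degree 2 and α ∉ ℚ, so this is the minimal polynomial.

Minimal polynomial: x² - 16x - 9


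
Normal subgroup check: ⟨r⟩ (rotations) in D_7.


H = ⟨r⟩ (rotations) in D_7
The rotation subgroup ⟨r⟩ has index 2 in D_7, so it is normal

Yes, normal subgroup


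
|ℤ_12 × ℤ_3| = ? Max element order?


|ℤ_12 × ℤ_3| = 12 × 3 = 36
Max element order = lcm(12,3) = 12
Cyclic? No (gcd=3)

|ℤ_12×ℤ_3| = 36, max element order = 12


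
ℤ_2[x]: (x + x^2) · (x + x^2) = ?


Expand and collect like terms; reduce coefficients mod 2:
x^0: 0·0 = 0 ≡ 0 (mod 2)
x^1: 0·1 + 1·0 = 0 ≡ 0 (mod 2)
x^2: 0·1 + 1·1 + 1·0 = 1 ≡ 1 (mod 2)
x^3: 1·1 + 1·1 = 2 ≡ 0 (mod 2)
x^4: 1·1 = 1 ≡ 1 (mod 2)
Result: x^2 + x^4

f · g = x^2 + x^4


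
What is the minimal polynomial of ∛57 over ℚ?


∛57 satisfies x³ - 57 = 0, irreducible over ℚ (no rational root; 57 is not a perfect cube)

Minimal polynomial: x³ - 57


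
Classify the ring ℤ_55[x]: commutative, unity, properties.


ℤ_55 has zero divisors (5·11 ≡ 0), and these lift to constant zero divisors in ℤ_55[x]; so not an integral domain
Commutative: Yes
Integral domain: No
Has unity: Yes

ℤ_55[x]: Commutative=Yes, Unity=Yes


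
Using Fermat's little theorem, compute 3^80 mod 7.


Fermat's little theorem: if p is prime and gcd(a,p)=1, then a^(p-1) ≡ 1 (mod p)
p = 7 is prime, gcd(3,7) = 1
Reduce exponent: 80 mod 6 = 2
So 3^80 ≡ 3^2 (mod 7)
3^2 mod 7 = 2

3^80 ≡ 2 (mod 7)


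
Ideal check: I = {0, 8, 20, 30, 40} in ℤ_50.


Check ideal conditions for I = {0, 8, 20, 30, 40} in ℤ_50:
(1) I is an additive subgroup? No
(2) For r ∈ ℤ_50 and a ∈ I: r·a ∈ I? No  [counterexample: r=2, a=8, r·a mod 50 = 16 ∉ I]

No, I is not an ideal of ℤ_50


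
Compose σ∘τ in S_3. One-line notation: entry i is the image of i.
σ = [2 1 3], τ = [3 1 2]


σ∘τ: apply τ first, then σ
1 →τ 3 →σ 3
2 →τ 1 →σ 2
3 →τ 2 →σ 1

σ∘τ = [3 2 1]


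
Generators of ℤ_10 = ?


g generates ℤ_n iff gcd(g,n) = 1
Checking each g ∈ {1,...,9}:
gcd(1,10) = 1
gcd(2,10) = 2
gcd(3,10) = 1
gcd(4,10) = 2
gcd(5,10) = 5
gcd(6,10) = 2
gcd(7,10) = 1
gcd(8,10) = 2
gcd(9,10) = 1
Generators: {1, 3, 7, 9}
Number of generators = φ(10) = 4

Generators of ℤ_10 = {1, 3, 7, 9}


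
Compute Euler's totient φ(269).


Factor n: 269 = 269
φ(n) = n · ∏(1 - 1/p) over distinct primes p | n
φ(269) = 269 · (1 - 1/269) = 268

φ(269) = 268


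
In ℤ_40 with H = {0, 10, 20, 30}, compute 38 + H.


38 + H = {38 + h (mod 40) : h ∈ H}
38+0=38, 38+10=8, 38+20=18, 38+30=28
38 + H = {8, 18, 28, 38} = 8 + H

38 + H = {8, 18, 28, 38}


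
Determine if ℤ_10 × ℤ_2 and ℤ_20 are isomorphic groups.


Comparing ℤ_10 × ℤ_2 and ℤ_20:
gcd(10,2) = 2 ≠ 1. Max element order in ℤ_10×ℤ_2 is lcm(10,2) = 10 < 20, so it has no element of order 20

No, ℤ_10 × ℤ_2 ≇ ℤ_20


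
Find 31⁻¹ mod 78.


Use the extended Euclidean algorithm to write 1 = 31·s + 78·t; then s mod 78 is the inverse.
Euclidean algorithm:
  31 = 0·78 + 31
  78 = 2·31 + 16
  31 = 1·16 + 15
  16 = 1·15 + 1
  15 = 15·1 + 0
gcd(31,78) = 1
Back-substitution gives: 31·(-5) + 78·(2) = 1
So 31⁻¹ ≡ -5 ≡ 73 (mod 78)
Check: 31 × 73 = 2263 ≡ 1 (mod 78) ✓

31⁻¹ ≡ 73 (mod 78)


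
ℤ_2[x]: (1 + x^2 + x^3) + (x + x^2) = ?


Add coefficients mod 2:
x^0: 1 + 0 = 1 (mod 2)
x^1: 0 + 1 = 1 (mod 2)
x^2: 1 + 1 = 0 (mod 2)
x^3: 1 + 0 = 1 (mod 2)
Result: 1 + x + x^3

f + g = 1 + x + x^3


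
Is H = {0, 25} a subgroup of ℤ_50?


Subgroup test for H = {0, 25} in (ℤ_50, +):
(1) 0 ∈ H? Yes
(2) Closure: for all a,b ∈ H, (a+b) mod 50 ∈ H? Yes
(3) Inverses: for all a ∈ H, -a mod 50 ∈ H? Yes

Yes, H is a subgroup of ℤ_50


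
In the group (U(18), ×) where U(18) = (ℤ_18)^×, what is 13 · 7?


Operation: multiplication mod 18
13 · 7 = (a × b) mod 18 with a = 13, b = 7

13 · 7 = 1


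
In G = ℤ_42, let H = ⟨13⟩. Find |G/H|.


|⟨13⟩| = n / gcd(13, 42) = 42 / 1 = 42
H is normal (ℤ_42 is abelian).
|G/H| = |G| / |H| = 42 / 42 = 1

|G/H| = 1


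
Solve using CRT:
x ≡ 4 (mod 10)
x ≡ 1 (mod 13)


m₁ = 10, m₂ = 13, gcd = 1, so CRT applies. M = m₁·m₂ = 130
Let M₁ = M/m₁ = 13, M₂ = M/m₂ = 10
Find y₁ ≡ M₁⁻¹ (mod m₁): 13⁻¹ ≡ 7 (mod 10)
Find y₂ ≡ M₂⁻¹ (mod m₂): 10⁻¹ ≡ 4 (mod 13)
x = a₁·M₁·y₁ + a₂·M₂·y₂ = 4·13·7 + 1·10·4 = 404
Reduce mod 130: x ≡ 14
Check: 14 mod 10 = 4 ✓, 14 mod 13 = 1 ✓

x ≡ 14 (mod 130)


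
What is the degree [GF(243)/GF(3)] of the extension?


GF(243) = GF(3^5), so the extension degree is 5

[GF(243)/GF(3)] = 5


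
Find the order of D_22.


|D_n| = 2n (n rotations and n reflections)
|D_22| = 2×22 = 44

|D_22| = 44


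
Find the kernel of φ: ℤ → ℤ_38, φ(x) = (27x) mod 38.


Kernel = preimage of identity
ker(φ) = {x ∈ ℤ : 27x ≡ 0 (mod 38)}. gcd(27,38) = 1, so 27x ≡ 0 (mod 38) ⟺ x ≡ 0 (mod 38/1 = 38). Hence ker(φ) = 38ℤ

ker(φ) = 38ℤ


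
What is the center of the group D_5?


Z(G) = {g ∈ G | gx = xg for all x ∈ G}
For odd n, Z(D_n) = {e}: no nontrivial rotation commutes with all reflections

Z(D_5) = {e}


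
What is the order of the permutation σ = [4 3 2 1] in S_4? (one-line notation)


Cycle decomposition: (1 4) (2 3)
Cycle lengths: 2, 2
Order = lcm(2, 2) = 2

ord(σ) = 2
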